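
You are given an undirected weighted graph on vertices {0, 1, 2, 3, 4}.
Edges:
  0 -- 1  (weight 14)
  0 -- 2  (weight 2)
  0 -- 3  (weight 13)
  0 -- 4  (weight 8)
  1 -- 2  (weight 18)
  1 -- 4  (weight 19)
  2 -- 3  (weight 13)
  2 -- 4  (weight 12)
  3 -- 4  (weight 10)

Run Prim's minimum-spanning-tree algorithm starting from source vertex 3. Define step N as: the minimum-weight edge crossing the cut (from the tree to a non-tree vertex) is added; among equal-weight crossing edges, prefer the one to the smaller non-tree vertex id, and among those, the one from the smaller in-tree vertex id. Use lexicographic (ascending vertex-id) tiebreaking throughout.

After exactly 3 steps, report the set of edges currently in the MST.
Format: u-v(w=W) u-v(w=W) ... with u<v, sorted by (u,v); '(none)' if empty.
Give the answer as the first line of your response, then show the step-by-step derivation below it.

0-2(w=2) 0-4(w=8) 3-4(w=10)

step 1: add edge 3-4 (w=10); MST = {3-4(w=10)}
step 2: add edge 0-4 (w=8); MST = {0-4(w=8) 3-4(w=10)}
step 3: add edge 0-2 (w=2); MST = {0-2(w=2) 0-4(w=8) 3-4(w=10)}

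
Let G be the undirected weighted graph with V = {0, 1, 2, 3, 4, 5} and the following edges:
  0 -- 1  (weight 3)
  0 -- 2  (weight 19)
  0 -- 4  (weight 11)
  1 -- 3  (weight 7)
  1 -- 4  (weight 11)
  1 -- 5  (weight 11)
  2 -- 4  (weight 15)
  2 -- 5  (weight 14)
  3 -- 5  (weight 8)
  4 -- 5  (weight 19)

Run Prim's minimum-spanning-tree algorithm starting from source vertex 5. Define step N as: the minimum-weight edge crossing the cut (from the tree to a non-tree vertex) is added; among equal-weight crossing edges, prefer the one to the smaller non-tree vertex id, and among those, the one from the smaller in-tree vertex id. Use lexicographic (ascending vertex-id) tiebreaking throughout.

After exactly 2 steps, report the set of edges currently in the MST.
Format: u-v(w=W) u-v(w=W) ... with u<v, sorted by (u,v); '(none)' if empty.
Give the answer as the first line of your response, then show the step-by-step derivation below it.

1-3(w=7) 3-5(w=8)

step 1: add edge 3-5 (w=8); MST = {3-5(w=8)}
step 2: add edge 1-3 (w=7); MST = {1-3(w=7) 3-5(w=8)}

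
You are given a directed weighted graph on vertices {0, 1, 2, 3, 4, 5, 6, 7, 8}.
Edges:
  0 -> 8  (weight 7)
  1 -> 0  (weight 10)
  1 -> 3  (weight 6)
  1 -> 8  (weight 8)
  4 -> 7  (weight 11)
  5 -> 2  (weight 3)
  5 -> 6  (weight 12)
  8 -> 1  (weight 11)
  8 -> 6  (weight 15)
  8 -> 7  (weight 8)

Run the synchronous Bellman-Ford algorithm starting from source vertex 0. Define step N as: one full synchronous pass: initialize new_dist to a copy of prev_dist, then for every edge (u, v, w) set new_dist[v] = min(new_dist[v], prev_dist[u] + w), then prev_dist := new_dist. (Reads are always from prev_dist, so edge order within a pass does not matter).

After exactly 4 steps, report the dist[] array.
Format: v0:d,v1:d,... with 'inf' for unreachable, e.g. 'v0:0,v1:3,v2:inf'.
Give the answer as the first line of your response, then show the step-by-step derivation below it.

v0:0,v1:18,v2:inf,v3:24,v4:inf,v5:inf,v6:22,v7:15,v8:7

step 1: dist = v0:0,v1:inf,v2:inf,v3:inf,v4:inf,v5:inf,v6:inf,v7:inf,v8:7
step 2: dist = v0:0,v1:18,v2:inf,v3:inf,v4:inf,v5:inf,v6:22,v7:15,v8:7
step 3: dist = v0:0,v1:18,v2:inf,v3:24,v4:inf,v5:inf,v6:22,v7:15,v8:7
step 4: dist = v0:0,v1:18,v2:inf,v3:24,v4:inf,v5:inf,v6:22,v7:15,v8:7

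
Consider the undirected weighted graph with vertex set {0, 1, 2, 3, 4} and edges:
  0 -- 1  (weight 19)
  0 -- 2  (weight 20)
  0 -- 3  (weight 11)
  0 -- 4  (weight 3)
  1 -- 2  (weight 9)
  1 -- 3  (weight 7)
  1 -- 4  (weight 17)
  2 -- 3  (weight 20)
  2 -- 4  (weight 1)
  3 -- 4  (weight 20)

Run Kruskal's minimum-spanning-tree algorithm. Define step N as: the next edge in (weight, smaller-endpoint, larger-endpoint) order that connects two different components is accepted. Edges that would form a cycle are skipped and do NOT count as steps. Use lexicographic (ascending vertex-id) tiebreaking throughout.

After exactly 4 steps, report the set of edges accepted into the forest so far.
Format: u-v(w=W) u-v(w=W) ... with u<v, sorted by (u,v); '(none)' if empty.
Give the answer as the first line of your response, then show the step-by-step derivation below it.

0-4(w=3) 1-2(w=9) 1-3(w=7) 2-4(w=1)

step 1: add edge 2-4 (w=1); MST = {2-4(w=1)}
step 2: add edge 0-4 (w=3); MST = {0-4(w=3) 2-4(w=1)}
step 3: add edge 1-3 (w=7); MST = {0-4(w=3) 1-3(w=7) 2-4(w=1)}
step 4: add edge 1-2 (w=9); MST = {0-4(w=3) 1-2(w=9) 1-3(w=7) 2-4(w=1)}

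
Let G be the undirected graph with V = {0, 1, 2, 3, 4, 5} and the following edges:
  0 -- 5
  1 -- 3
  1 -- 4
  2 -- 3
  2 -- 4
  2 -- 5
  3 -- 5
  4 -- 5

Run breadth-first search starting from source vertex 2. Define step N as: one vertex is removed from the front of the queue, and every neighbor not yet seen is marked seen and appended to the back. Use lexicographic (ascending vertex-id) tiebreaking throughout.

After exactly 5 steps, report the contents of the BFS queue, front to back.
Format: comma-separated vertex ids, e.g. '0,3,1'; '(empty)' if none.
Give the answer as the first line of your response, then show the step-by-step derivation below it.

0

step 1: dequeue 2; queue=[3,4,5]; order=2
step 2: dequeue 3; queue=[4,5,1]; order=2,3
step 3: dequeue 4; queue=[5,1]; order=2,3,4
step 4: dequeue 5; queue=[1,0]; order=2,3,4,5
step 5: dequeue 1; queue=[0]; order=2,3,4,5,1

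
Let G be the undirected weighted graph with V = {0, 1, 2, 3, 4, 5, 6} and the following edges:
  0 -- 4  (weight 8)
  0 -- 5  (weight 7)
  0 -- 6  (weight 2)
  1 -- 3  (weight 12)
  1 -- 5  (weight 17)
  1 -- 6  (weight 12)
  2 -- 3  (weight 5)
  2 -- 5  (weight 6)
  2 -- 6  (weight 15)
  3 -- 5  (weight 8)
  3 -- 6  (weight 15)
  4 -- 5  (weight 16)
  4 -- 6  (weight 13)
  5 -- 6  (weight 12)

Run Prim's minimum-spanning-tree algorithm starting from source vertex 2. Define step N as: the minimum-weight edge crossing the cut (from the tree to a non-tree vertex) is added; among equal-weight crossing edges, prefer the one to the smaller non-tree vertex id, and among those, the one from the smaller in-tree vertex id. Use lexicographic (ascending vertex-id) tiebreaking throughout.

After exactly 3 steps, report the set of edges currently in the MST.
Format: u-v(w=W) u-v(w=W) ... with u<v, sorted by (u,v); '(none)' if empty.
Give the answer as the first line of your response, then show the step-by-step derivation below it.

0-5(w=7) 2-3(w=5) 2-5(w=6)

step 1: add edge 2-3 (w=5); MST = {2-3(w=5)}
step 2: add edge 2-5 (w=6); MST = {2-3(w=5) 2-5(w=6)}
step 3: add edge 0-5 (w=7); MST = {0-5(w=7) 2-3(w=5) 2-5(w=6)}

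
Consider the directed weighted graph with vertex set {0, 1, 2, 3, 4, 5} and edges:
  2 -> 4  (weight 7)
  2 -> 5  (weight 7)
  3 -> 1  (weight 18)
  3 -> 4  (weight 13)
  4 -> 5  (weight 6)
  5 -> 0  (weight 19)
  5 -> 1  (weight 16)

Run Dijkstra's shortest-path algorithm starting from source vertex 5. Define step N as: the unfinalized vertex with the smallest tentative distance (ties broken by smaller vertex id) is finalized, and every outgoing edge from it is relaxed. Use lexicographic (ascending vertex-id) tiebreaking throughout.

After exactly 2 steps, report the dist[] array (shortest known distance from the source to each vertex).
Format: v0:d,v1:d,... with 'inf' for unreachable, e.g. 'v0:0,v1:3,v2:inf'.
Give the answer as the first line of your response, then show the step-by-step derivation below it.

v0:19,v1:16,v2:inf,v3:inf,v4:inf,v5:0

step 1: dist = v0:19,v1:16,v2:inf,v3:inf,v4:inf,v5:0
step 2: dist = v0:19,v1:16,v2:inf,v3:inf,v4:inf,v5:0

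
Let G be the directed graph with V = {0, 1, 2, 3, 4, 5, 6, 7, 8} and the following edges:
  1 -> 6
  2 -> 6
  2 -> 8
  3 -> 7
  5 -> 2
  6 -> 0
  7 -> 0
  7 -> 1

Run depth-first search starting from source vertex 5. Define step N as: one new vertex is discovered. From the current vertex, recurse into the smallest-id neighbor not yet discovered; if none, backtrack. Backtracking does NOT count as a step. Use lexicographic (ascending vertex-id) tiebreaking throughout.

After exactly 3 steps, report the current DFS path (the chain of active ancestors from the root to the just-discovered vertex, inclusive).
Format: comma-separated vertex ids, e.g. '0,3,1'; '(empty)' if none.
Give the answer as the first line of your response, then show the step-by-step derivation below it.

5,2,6

step 1: discover 5; path=5; order=5
step 2: discover 2; path=5>2; order=5,2
step 3: discover 6; path=5>2>6; order=5,2,6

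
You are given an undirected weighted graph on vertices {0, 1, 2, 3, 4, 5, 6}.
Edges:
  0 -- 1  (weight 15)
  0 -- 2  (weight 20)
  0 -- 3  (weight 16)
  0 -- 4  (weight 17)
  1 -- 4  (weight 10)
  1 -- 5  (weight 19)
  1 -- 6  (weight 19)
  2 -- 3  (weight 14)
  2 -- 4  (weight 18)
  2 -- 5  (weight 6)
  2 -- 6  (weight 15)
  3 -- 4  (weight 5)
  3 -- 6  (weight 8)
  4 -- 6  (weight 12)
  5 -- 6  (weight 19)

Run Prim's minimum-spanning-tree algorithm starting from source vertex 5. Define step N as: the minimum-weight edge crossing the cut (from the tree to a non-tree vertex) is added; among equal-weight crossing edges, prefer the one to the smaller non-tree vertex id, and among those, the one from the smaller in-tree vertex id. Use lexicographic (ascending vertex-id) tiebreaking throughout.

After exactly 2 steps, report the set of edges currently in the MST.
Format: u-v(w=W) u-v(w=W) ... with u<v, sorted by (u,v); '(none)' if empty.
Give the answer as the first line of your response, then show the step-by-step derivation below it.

2-3(w=14) 2-5(w=6)

step 1: add edge 2-5 (w=6); MST = {2-5(w=6)}
step 2: add edge 2-3 (w=14); MST = {2-3(w=14) 2-5(w=6)}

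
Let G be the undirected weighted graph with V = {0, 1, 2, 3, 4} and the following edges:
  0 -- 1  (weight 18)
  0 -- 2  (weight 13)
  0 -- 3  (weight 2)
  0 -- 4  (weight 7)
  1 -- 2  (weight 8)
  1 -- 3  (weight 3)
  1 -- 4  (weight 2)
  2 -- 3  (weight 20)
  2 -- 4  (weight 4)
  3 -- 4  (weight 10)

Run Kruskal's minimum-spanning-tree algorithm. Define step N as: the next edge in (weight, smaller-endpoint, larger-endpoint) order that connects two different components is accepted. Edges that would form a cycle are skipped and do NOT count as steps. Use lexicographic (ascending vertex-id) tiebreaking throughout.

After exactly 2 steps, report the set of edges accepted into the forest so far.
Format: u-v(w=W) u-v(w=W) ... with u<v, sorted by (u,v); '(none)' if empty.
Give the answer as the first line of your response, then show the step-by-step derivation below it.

0-3(w=2) 1-4(w=2)

step 1: add edge 0-3 (w=2); MST = {0-3(w=2)}
step 2: add edge 1-4 (w=2); MST = {0-3(w=2) 1-4(w=2)}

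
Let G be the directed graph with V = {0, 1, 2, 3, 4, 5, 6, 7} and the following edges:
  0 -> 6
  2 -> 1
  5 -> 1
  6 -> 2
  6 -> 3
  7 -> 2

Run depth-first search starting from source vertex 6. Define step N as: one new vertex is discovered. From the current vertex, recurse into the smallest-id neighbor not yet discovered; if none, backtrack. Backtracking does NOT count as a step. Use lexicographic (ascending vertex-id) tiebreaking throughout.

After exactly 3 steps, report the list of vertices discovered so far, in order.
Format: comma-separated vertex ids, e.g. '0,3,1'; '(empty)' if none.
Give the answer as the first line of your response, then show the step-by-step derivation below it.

6,2,1

step 1: discover 6; path=6; order=6
step 2: discover 2; path=6>2; order=6,2
step 3: discover 1; path=6>2>1; order=6,2,1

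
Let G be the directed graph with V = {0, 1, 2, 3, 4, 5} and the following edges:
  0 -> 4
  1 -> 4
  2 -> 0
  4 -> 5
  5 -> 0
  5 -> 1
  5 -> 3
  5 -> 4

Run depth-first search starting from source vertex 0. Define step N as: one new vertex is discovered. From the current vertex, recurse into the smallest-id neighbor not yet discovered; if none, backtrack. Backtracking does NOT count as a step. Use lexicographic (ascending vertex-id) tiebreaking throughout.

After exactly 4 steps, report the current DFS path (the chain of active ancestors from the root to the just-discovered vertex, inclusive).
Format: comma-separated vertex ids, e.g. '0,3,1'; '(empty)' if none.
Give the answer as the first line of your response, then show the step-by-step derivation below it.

0,4,5,1

step 1: discover 0; path=0; order=0
step 2: discover 4; path=0>4; order=0,4
step 3: discover 5; path=0>4>5; order=0,4,5
step 4: discover 1; path=0>4>5>1; order=0,4,5,1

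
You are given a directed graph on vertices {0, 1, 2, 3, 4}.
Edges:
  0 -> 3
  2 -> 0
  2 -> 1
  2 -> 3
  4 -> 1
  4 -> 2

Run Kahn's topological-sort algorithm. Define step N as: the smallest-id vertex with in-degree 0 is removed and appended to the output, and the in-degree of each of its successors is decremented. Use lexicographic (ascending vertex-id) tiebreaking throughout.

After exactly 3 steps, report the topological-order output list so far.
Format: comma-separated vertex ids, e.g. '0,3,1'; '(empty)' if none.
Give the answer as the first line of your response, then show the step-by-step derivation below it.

4,2,0

step 1: output 4; order=[4]; indeg=(1,1,0,2,0)
step 2: output 2; order=[4,2]; indeg=(0,0,0,1,0)
step 3: output 0; order=[4,2,0]; indeg=(0,0,0,0,0)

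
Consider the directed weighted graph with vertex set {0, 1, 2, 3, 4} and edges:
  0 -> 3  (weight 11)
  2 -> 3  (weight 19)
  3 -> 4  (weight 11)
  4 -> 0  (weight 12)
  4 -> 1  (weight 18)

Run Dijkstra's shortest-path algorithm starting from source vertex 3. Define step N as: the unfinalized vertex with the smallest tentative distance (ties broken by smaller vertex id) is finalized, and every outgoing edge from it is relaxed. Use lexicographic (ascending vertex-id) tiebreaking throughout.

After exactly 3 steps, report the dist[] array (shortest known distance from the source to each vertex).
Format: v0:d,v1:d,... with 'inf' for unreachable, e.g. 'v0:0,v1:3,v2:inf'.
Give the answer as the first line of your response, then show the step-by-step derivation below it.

v0:23,v1:29,v2:inf,v3:0,v4:11

step 1: dist = v0:inf,v1:inf,v2:inf,v3:0,v4:11
step 2: dist = v0:23,v1:29,v2:inf,v3:0,v4:11
step 3: dist = v0:23,v1:29,v2:inf,v3:0,v4:11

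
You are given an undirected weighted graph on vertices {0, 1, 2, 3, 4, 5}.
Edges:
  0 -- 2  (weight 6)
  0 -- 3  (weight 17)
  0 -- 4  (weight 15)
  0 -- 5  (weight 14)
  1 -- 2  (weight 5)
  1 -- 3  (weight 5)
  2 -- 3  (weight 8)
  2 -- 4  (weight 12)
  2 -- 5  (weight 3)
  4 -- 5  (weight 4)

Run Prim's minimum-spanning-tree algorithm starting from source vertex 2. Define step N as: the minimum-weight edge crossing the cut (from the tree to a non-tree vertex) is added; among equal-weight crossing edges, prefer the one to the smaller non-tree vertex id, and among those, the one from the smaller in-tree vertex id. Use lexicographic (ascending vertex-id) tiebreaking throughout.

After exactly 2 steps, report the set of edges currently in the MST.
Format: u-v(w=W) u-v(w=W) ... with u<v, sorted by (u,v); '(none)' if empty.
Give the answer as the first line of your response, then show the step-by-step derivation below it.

2-5(w=3) 4-5(w=4)

step 1: add edge 2-5 (w=3); MST = {2-5(w=3)}
step 2: add edge 4-5 (w=4); MST = {2-5(w=3) 4-5(w=4)}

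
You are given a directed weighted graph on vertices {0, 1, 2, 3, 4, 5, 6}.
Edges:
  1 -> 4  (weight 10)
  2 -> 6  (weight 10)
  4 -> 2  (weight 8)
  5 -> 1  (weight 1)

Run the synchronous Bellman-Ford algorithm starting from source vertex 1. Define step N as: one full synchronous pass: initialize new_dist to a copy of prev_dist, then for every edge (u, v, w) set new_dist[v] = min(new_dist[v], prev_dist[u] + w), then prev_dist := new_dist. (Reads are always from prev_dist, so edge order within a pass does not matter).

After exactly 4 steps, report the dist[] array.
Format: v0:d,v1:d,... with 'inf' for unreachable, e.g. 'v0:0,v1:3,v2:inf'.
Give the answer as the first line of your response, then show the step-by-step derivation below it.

v0:inf,v1:0,v2:18,v3:inf,v4:10,v5:inf,v6:28

step 1: dist = v0:inf,v1:0,v2:inf,v3:inf,v4:10,v5:inf,v6:inf
step 2: dist = v0:inf,v1:0,v2:18,v3:inf,v4:10,v5:inf,v6:inf
step 3: dist = v0:inf,v1:0,v2:18,v3:inf,v4:10,v5:inf,v6:28
step 4: dist = v0:inf,v1:0,v2:18,v3:inf,v4:10,v5:inf,v6:28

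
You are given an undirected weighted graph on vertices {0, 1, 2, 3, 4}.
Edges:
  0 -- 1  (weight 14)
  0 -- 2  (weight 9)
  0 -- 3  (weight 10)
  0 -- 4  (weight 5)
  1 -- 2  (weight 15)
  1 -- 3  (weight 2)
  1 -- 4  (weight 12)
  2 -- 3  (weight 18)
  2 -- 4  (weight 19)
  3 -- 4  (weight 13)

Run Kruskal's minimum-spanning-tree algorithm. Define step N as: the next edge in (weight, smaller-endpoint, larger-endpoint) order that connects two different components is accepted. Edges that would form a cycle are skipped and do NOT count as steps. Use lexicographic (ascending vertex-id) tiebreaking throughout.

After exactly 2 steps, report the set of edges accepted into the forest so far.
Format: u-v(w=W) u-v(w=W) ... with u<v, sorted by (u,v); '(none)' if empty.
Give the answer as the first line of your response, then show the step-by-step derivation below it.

0-4(w=5) 1-3(w=2)

step 1: add edge 1-3 (w=2); MST = {1-3(w=2)}
step 2: add edge 0-4 (w=5); MST = {0-4(w=5) 1-3(w=2)}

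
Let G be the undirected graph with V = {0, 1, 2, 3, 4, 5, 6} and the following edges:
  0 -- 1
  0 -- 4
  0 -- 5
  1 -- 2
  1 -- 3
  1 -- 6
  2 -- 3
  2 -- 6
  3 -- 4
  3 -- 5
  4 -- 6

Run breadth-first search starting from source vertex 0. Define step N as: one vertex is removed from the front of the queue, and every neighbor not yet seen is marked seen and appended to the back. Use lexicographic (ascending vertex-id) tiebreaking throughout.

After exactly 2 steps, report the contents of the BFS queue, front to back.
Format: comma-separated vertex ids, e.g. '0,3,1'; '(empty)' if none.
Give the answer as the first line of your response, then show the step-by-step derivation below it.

4,5,2,3,6

step 1: dequeue 0; queue=[1,4,5]; order=0
step 2: dequeue 1; queue=[4,5,2,3,6]; order=0,1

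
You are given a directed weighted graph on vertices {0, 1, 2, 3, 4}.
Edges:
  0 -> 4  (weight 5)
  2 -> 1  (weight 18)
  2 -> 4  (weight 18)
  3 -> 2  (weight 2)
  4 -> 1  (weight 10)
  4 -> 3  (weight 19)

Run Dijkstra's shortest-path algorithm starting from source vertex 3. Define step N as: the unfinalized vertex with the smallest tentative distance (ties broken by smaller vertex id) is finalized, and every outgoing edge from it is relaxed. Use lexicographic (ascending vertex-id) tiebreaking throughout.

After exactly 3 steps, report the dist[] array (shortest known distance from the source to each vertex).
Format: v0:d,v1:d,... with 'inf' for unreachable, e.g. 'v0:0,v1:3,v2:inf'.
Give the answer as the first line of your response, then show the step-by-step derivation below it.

v0:inf,v1:20,v2:2,v3:0,v4:20

step 1: dist = v0:inf,v1:inf,v2:2,v3:0,v4:inf
step 2: dist = v0:inf,v1:20,v2:2,v3:0,v4:20
step 3: dist = v0:inf,v1:20,v2:2,v3:0,v4:20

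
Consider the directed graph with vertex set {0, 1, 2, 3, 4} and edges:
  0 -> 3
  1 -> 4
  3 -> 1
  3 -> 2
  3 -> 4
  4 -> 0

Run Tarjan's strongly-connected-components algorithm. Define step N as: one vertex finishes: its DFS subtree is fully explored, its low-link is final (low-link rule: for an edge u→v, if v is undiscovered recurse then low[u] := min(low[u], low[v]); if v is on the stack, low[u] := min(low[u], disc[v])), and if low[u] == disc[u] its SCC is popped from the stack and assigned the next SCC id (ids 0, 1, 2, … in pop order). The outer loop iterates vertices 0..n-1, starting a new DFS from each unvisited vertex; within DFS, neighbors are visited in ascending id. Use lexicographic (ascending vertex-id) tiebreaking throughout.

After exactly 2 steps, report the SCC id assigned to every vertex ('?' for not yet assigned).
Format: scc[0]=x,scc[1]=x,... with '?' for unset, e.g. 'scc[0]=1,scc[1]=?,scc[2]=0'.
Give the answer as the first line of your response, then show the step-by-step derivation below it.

scc[0]=?,scc[1]=?,scc[2]=?,scc[3]=?,scc[4]=?

step 1: low=(low[0]=0,low[1]=2,low[2]=?,low[3]=1,low[4]=0); scc=(scc[0]=?,scc[1]=?,scc[2]=?,scc[3]=?,scc[4]=?)
step 2: low=(low[0]=0,low[1]=0,low[2]=?,low[3]=1,low[4]=0); scc=(scc[0]=?,scc[1]=?,scc[2]=?,scc[3]=?,scc[4]=?)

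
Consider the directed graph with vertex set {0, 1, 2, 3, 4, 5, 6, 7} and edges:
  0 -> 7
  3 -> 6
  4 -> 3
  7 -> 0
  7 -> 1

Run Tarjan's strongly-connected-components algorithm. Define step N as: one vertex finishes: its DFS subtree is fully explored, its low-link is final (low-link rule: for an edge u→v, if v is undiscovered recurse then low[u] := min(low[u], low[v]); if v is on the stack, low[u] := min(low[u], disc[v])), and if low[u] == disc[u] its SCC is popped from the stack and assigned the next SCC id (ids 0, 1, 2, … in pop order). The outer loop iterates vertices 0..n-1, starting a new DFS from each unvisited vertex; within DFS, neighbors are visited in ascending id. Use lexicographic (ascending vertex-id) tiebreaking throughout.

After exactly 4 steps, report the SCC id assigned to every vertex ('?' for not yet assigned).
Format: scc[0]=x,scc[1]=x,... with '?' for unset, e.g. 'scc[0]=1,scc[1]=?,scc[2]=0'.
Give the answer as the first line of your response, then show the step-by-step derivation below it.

scc[0]=1,scc[1]=0,scc[2]=2,scc[3]=?,scc[4]=?,scc[5]=?,scc[6]=?,scc[7]=1

step 1: low=(low[0]=0,low[1]=2,low[2]=?,low[3]=?,low[4]=?,low[5]=?,low[6]=?,low[7]=0); scc=(scc[0]=?,scc[1]=0,scc[2]=?,scc[3]=?,scc[4]=?,scc[5]=?,scc[6]=?,scc[7]=?)
step 2: low=(low[0]=0,low[1]=2,low[2]=?,low[3]=?,low[4]=?,low[5]=?,low[6]=?,low[7]=0); scc=(scc[0]=?,scc[1]=0,scc[2]=?,scc[3]=?,scc[4]=?,scc[5]=?,scc[6]=?,scc[7]=?)
step 3: low=(low[0]=0,low[1]=2,low[2]=?,low[3]=?,low[4]=?,low[5]=?,low[6]=?,low[7]=0); scc=(scc[0]=1,scc[1]=0,scc[2]=?,scc[3]=?,scc[4]=?,scc[5]=?,scc[6]=?,scc[7]=1)
step 4: low=(low[0]=0,low[1]=2,low[2]=3,low[3]=?,low[4]=?,low[5]=?,low[6]=?,low[7]=0); scc=(scc[0]=1,scc[1]=0,scc[2]=2,scc[3]=?,scc[4]=?,scc[5]=?,scc[6]=?,scc[7]=1)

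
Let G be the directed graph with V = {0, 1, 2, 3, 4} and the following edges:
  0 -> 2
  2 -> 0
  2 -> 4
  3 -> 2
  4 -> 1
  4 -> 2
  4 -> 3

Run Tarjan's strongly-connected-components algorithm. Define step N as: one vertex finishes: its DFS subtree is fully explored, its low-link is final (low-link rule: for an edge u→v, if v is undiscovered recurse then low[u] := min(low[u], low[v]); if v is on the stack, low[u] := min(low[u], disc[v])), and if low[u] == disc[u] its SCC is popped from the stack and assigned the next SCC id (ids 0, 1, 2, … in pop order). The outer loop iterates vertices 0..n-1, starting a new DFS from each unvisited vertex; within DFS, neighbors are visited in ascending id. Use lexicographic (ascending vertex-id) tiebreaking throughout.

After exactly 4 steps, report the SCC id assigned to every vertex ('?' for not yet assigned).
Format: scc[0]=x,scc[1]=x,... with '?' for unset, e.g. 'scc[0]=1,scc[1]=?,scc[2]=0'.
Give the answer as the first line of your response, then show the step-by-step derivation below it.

scc[0]=?,scc[1]=0,scc[2]=?,scc[3]=?,scc[4]=?

step 1: low=(low[0]=0,low[1]=3,low[2]=0,low[3]=?,low[4]=2); scc=(scc[0]=?,scc[1]=0,scc[2]=?,scc[3]=?,scc[4]=?)
step 2: low=(low[0]=0,low[1]=3,low[2]=0,low[3]=1,low[4]=1); scc=(scc[0]=?,scc[1]=0,scc[2]=?,scc[3]=?,scc[4]=?)
step 3: low=(low[0]=0,low[1]=3,low[2]=0,low[3]=1,low[4]=1); scc=(scc[0]=?,scc[1]=0,scc[2]=?,scc[3]=?,scc[4]=?)
step 4: low=(low[0]=0,low[1]=3,low[2]=0,low[3]=1,low[4]=1); scc=(scc[0]=?,scc[1]=0,scc[2]=?,scc[3]=?,scc[4]=?)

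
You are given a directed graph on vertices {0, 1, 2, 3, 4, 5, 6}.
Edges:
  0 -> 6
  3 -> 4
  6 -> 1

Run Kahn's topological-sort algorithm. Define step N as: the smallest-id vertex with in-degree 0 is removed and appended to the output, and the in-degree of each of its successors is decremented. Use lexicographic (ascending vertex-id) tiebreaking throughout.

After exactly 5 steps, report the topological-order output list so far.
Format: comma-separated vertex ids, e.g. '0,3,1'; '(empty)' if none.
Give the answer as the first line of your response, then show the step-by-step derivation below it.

0,2,3,4,5

step 1: output 0; order=[0]; indeg=(0,1,0,0,1,0,0)
step 2: output 2; order=[0,2]; indeg=(0,1,0,0,1,0,0)
step 3: output 3; order=[0,2,3]; indeg=(0,1,0,0,0,0,0)
step 4: output 4; order=[0,2,3,4]; indeg=(0,1,0,0,0,0,0)
step 5: output 5; order=[0,2,3,4,5]; indeg=(0,1,0,0,0,0,0)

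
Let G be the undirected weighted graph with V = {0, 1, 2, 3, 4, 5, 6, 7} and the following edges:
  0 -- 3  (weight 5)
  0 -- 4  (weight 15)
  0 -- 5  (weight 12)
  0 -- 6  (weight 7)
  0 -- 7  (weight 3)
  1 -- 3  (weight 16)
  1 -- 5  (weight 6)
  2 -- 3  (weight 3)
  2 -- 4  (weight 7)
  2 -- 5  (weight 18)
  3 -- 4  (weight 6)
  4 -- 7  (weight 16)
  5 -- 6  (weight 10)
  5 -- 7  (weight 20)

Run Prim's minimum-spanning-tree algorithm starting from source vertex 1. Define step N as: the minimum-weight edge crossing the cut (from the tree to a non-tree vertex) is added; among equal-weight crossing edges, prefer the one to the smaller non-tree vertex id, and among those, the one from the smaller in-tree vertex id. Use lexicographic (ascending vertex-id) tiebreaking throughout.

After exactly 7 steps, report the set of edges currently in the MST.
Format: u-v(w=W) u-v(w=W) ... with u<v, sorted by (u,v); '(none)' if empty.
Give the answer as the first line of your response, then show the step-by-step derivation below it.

0-3(w=5) 0-6(w=7) 0-7(w=3) 1-5(w=6) 2-3(w=3) 3-4(w=6) 5-6(w=10)

step 1: add edge 1-5 (w=6); MST = {1-5(w=6)}
step 2: add edge 5-6 (w=10); MST = {1-5(w=6) 5-6(w=10)}
step 3: add edge 0-6 (w=7); MST = {0-6(w=7) 1-5(w=6) 5-6(w=10)}
step 4: add edge 0-7 (w=3); MST = {0-6(w=7) 0-7(w=3) 1-5(w=6) 5-6(w=10)}
step 5: add edge 0-3 (w=5); MST = {0-3(w=5) 0-6(w=7) 0-7(w=3) 1-5(w=6) 5-6(w=10)}
step 6: add edge 2-3 (w=3); MST = {0-3(w=5) 0-6(w=7) 0-7(w=3) 1-5(w=6) 2-3(w=3) 5-6(w=10)}
step 7: add edge 3-4 (w=6); MST = {0-3(w=5) 0-6(w=7) 0-7(w=3) 1-5(w=6) 2-3(w=3) 3-4(w=6) 5-6(w=10)}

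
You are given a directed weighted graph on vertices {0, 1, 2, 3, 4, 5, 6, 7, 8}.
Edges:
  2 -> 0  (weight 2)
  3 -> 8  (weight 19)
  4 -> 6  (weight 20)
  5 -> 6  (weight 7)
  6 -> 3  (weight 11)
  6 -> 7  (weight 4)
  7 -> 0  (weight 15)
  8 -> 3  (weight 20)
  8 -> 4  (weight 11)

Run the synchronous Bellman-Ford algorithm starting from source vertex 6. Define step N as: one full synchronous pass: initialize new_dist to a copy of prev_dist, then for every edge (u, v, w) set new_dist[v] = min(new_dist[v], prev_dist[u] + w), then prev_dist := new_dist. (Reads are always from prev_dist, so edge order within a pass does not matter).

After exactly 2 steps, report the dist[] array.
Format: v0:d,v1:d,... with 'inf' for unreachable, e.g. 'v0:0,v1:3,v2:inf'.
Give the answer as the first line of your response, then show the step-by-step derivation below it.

v0:19,v1:inf,v2:inf,v3:11,v4:inf,v5:inf,v6:0,v7:4,v8:30

step 1: dist = v0:inf,v1:inf,v2:inf,v3:11,v4:inf,v5:inf,v6:0,v7:4,v8:inf
step 2: dist = v0:19,v1:inf,v2:inf,v3:11,v4:inf,v5:inf,v6:0,v7:4,v8:30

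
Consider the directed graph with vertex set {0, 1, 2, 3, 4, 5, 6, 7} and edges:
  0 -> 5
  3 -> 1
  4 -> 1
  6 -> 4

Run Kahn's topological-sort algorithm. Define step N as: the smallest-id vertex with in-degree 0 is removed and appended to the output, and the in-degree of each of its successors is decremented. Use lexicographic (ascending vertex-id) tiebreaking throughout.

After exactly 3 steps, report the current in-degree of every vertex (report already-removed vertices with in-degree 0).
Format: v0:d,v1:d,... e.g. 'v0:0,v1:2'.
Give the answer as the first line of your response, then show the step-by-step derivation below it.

v0:0,v1:1,v2:0,v3:0,v4:1,v5:0,v6:0,v7:0

step 1: output 0; order=[0]; indeg=(0,2,0,0,1,0,0,0)
step 2: output 2; order=[0,2]; indeg=(0,2,0,0,1,0,0,0)
step 3: output 3; order=[0,2,3]; indeg=(0,1,0,0,1,0,0,0)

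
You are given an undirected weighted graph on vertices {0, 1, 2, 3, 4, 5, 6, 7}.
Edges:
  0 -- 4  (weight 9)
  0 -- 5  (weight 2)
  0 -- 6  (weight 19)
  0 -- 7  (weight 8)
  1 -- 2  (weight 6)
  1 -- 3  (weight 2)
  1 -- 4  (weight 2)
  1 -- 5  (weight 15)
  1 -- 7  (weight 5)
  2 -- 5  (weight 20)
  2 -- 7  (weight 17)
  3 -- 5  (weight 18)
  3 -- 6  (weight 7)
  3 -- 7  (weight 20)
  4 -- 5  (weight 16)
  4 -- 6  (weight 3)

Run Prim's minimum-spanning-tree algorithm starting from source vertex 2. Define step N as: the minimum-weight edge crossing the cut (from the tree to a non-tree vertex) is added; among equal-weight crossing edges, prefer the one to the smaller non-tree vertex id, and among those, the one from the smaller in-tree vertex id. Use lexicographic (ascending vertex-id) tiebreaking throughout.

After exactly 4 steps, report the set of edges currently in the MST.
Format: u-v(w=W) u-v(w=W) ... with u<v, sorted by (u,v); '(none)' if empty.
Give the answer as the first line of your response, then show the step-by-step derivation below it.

1-2(w=6) 1-3(w=2) 1-4(w=2) 4-6(w=3)

step 1: add edge 1-2 (w=6); MST = {1-2(w=6)}
step 2: add edge 1-3 (w=2); MST = {1-2(w=6) 1-3(w=2)}
step 3: add edge 1-4 (w=2); MST = {1-2(w=6) 1-3(w=2) 1-4(w=2)}
step 4: add edge 4-6 (w=3); MST = {1-2(w=6) 1-3(w=2) 1-4(w=2) 4-6(w=3)}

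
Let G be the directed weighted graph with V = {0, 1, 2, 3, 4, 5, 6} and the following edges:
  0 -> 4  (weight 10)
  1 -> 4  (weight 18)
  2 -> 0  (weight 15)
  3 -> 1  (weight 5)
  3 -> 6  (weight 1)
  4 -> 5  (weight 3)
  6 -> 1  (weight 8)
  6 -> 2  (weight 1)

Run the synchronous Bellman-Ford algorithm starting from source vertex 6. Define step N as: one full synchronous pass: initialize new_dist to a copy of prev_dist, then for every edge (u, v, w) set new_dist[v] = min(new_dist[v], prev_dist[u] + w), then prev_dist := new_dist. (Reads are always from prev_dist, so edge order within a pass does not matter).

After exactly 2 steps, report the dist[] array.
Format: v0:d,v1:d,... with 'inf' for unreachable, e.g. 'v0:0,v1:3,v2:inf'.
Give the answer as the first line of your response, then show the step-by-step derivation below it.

v0:16,v1:8,v2:1,v3:inf,v4:26,v5:inf,v6:0

step 1: dist = v0:inf,v1:8,v2:1,v3:inf,v4:inf,v5:inf,v6:0
step 2: dist = v0:16,v1:8,v2:1,v3:inf,v4:26,v5:inf,v6:0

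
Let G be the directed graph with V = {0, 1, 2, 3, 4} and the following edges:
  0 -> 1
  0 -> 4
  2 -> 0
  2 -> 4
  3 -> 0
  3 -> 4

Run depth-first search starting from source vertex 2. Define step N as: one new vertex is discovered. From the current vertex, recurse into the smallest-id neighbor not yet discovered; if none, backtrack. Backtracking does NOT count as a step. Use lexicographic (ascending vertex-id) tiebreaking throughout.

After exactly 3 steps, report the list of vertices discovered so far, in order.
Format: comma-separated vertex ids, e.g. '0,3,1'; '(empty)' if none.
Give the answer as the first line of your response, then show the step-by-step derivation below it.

2,0,1

step 1: discover 2; path=2; order=2
step 2: discover 0; path=2>0; order=2,0
step 3: discover 1; path=2>0>1; order=2,0,1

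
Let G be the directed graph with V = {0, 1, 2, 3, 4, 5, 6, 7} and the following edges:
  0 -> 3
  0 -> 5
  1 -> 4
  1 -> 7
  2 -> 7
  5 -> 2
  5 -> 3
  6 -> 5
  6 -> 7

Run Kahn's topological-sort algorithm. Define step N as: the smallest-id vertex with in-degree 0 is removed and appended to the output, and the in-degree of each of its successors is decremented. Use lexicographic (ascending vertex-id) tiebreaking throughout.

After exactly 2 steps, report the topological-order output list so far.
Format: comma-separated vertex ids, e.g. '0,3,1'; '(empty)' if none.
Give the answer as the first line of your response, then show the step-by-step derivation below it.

0,1

step 1: output 0; order=[0]; indeg=(0,0,1,1,1,1,0,3)
step 2: output 1; order=[0,1]; indeg=(0,0,1,1,0,1,0,2)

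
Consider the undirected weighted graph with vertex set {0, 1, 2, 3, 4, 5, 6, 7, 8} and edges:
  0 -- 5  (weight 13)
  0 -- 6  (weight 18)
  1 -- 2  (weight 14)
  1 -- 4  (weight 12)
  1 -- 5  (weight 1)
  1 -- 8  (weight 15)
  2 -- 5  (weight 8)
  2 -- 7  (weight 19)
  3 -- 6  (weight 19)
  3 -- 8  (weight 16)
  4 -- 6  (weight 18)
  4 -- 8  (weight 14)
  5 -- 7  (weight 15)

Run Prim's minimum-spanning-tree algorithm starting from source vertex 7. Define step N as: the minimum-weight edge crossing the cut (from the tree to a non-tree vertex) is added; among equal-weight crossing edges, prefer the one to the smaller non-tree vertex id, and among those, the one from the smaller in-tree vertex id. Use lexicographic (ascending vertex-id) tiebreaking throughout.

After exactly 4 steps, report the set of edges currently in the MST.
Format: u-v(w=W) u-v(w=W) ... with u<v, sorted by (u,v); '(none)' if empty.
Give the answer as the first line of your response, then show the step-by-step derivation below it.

1-4(w=12) 1-5(w=1) 2-5(w=8) 5-7(w=15)

step 1: add edge 5-7 (w=15); MST = {5-7(w=15)}
step 2: add edge 1-5 (w=1); MST = {1-5(w=1) 5-7(w=15)}
step 3: add edge 2-5 (w=8); MST = {1-5(w=1) 2-5(w=8) 5-7(w=15)}
step 4: add edge 1-4 (w=12); MST = {1-4(w=12) 1-5(w=1) 2-5(w=8) 5-7(w=15)}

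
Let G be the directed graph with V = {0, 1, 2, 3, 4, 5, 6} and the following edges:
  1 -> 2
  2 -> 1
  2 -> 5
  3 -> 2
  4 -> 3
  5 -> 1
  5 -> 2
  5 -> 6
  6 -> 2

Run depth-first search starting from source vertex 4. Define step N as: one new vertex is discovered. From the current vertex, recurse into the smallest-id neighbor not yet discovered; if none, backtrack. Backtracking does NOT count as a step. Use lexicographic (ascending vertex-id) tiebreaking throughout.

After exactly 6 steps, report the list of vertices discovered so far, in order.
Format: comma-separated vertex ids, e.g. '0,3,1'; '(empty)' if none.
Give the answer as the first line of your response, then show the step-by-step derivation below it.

4,3,2,1,5,6

step 1: discover 4; path=4; order=4
step 2: discover 3; path=4>3; order=4,3
step 3: discover 2; path=4>3>2; order=4,3,2
step 4: discover 1; path=4>3>2>1; order=4,3,2,1
step 5: discover 5; path=4>3>2>5; order=4,3,2,1,5
step 6: discover 6; path=4>3>2>5>6; order=4,3,2,1,5,6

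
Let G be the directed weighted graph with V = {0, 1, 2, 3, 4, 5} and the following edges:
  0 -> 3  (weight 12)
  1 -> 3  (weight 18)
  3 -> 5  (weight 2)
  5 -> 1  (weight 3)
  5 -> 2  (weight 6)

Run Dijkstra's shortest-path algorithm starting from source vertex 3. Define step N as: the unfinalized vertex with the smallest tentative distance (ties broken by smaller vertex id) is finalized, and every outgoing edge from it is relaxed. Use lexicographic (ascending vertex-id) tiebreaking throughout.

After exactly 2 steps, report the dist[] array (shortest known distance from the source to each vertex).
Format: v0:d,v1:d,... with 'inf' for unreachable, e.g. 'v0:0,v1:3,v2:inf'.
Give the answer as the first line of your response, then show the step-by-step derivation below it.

v0:inf,v1:5,v2:8,v3:0,v4:inf,v5:2

step 1: dist = v0:inf,v1:inf,v2:inf,v3:0,v4:inf,v5:2
step 2: dist = v0:inf,v1:5,v2:8,v3:0,v4:inf,v5:2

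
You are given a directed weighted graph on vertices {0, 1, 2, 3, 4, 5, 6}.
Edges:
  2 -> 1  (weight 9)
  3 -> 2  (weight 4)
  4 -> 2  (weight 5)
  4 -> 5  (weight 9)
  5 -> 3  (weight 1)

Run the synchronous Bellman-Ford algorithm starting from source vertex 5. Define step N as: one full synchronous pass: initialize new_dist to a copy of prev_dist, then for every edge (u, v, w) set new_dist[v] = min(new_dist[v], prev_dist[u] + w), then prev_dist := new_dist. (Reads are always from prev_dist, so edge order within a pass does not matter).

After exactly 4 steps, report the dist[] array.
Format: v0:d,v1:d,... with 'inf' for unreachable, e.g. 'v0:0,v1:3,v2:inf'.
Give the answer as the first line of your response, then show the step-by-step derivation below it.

v0:inf,v1:14,v2:5,v3:1,v4:inf,v5:0,v6:inf

step 1: dist = v0:inf,v1:inf,v2:inf,v3:1,v4:inf,v5:0,v6:inf
step 2: dist = v0:inf,v1:inf,v2:5,v3:1,v4:inf,v5:0,v6:inf
step 3: dist = v0:inf,v1:14,v2:5,v3:1,v4:inf,v5:0,v6:inf
step 4: dist = v0:inf,v1:14,v2:5,v3:1,v4:inf,v5:0,v6:inf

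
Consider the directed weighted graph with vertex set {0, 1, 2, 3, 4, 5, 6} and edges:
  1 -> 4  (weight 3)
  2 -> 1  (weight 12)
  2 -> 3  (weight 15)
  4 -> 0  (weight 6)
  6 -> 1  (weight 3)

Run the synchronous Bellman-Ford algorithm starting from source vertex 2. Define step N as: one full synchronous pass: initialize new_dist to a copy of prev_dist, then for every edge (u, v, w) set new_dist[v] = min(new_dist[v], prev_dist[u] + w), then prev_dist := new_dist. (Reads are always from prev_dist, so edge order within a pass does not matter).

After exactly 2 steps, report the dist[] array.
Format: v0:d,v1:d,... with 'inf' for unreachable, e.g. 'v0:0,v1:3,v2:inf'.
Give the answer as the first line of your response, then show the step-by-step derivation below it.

v0:inf,v1:12,v2:0,v3:15,v4:15,v5:inf,v6:inf

step 1: dist = v0:inf,v1:12,v2:0,v3:15,v4:inf,v5:inf,v6:inf
step 2: dist = v0:inf,v1:12,v2:0,v3:15,v4:15,v5:inf,v6:inf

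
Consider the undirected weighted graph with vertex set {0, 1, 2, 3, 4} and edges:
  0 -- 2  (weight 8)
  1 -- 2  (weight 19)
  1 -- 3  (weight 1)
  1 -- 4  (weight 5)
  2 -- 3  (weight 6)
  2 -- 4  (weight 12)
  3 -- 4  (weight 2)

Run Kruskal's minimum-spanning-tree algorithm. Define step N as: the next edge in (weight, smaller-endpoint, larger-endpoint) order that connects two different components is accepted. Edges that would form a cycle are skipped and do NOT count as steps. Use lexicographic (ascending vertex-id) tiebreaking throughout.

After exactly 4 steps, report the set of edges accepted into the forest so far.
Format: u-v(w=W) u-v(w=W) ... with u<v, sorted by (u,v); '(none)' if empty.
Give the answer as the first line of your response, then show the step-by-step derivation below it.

0-2(w=8) 1-3(w=1) 2-3(w=6) 3-4(w=2)

step 1: add edge 1-3 (w=1); MST = {1-3(w=1)}
step 2: add edge 3-4 (w=2); MST = {1-3(w=1) 3-4(w=2)}
step 3: add edge 2-3 (w=6); MST = {1-3(w=1) 2-3(w=6) 3-4(w=2)}
step 4: add edge 0-2 (w=8); MST = {0-2(w=8) 1-3(w=1) 2-3(w=6) 3-4(w=2)}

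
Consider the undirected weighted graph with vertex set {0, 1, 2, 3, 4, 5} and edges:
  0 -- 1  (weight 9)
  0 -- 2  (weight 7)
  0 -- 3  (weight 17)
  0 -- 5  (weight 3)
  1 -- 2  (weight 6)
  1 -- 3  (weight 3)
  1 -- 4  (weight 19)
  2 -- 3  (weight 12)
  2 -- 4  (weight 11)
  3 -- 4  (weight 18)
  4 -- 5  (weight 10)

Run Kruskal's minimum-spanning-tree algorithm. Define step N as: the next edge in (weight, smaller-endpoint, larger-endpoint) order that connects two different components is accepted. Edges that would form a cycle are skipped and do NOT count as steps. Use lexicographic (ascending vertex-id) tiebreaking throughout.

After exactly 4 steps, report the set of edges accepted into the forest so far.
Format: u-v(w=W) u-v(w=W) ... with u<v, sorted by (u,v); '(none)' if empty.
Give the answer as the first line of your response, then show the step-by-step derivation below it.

0-2(w=7) 0-5(w=3) 1-2(w=6) 1-3(w=3)

step 1: add edge 0-5 (w=3); MST = {0-5(w=3)}
step 2: add edge 1-3 (w=3); MST = {0-5(w=3) 1-3(w=3)}
step 3: add edge 1-2 (w=6); MST = {0-5(w=3) 1-2(w=6) 1-3(w=3)}
step 4: add edge 0-2 (w=7); MST = {0-2(w=7) 0-5(w=3) 1-2(w=6) 1-3(w=3)}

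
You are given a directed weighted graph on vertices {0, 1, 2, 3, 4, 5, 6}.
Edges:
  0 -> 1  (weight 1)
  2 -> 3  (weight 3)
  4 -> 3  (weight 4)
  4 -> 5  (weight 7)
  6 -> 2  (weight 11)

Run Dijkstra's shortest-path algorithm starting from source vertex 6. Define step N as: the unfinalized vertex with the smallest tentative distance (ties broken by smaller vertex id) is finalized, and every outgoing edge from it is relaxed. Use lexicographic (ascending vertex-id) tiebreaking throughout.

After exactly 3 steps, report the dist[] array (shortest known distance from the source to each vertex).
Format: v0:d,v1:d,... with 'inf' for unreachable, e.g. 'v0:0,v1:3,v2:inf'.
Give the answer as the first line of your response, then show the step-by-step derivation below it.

v0:inf,v1:inf,v2:11,v3:14,v4:inf,v5:inf,v6:0

step 1: dist = v0:inf,v1:inf,v2:11,v3:inf,v4:inf,v5:inf,v6:0
step 2: dist = v0:inf,v1:inf,v2:11,v3:14,v4:inf,v5:inf,v6:0
step 3: dist = v0:inf,v1:inf,v2:11,v3:14,v4:inf,v5:inf,v6:0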